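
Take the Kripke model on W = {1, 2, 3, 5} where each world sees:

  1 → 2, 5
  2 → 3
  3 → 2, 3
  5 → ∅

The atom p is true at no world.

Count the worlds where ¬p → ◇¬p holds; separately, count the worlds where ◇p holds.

3 and 0

For ¬p → ◇¬p:
1: ¬p is T, ◇¬p is T. ✓
2: ¬p is T, ◇¬p is T. ✓
3: ¬p is T, ◇¬p is T. ✓
5: ¬p is T, ◇¬p is F. ✗
— 3 worlds.
For ◇p:
1: successors {2, 5}; p there: 2:F, 5:F. ✗
2: successors {3}; p there: 3:F. ✗
3: successors {2, 3}; p there: 2:F, 3:F. ✗
5: no successors, so ◇p fails. ✗
— 0 worlds.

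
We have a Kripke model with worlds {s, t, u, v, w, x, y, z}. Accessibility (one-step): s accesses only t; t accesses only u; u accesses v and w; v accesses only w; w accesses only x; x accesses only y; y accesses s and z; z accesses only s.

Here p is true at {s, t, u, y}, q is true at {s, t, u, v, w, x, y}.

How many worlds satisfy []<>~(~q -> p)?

1

s: successors {t}; <>~(~q -> p) there: t:F. ✗
t: successors {u}; <>~(~q -> p) there: u:F. ✗
u: successors {v, w}; <>~(~q -> p) there: v:F, w:F. ✗
v: successors {w}; <>~(~q -> p) there: w:F. ✗
w: successors {x}; <>~(~q -> p) there: x:F. ✗
x: successors {y}; <>~(~q -> p) there: y:T. ✓
y: successors {s, z}; <>~(~q -> p) there: s:F, z:F. ✗
z: successors {s}; <>~(~q -> p) there: s:F. ✗
Satisfying worlds: {x}.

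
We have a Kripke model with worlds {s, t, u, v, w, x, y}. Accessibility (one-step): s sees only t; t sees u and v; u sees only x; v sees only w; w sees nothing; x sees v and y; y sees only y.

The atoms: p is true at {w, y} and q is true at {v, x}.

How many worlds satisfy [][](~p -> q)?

6

s: successors {t}; [](~p -> q) there: t:F. ✗
t: successors {u, v}; [](~p -> q) there: u:T, v:T. ✓
u: successors {x}; [](~p -> q) there: x:T. ✓
v: successors {w}; [](~p -> q) there: w:T. ✓
w: no successors, so [][](~p -> q) holds vacuously. ✓
x: successors {v, y}; [](~p -> q) there: v:T, y:T. ✓
y: successors {y}; [](~p -> q) there: y:T. ✓
Satisfying worlds: {t, u, v, w, x, y}.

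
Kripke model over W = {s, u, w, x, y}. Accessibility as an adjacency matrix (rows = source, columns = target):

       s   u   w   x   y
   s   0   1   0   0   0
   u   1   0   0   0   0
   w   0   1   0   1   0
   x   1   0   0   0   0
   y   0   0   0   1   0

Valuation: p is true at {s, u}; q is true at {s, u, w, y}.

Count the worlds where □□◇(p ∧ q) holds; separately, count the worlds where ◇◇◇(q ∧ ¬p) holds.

5 and 0

For □□◇(p ∧ q):
s: successors {u}; □◇(p ∧ q) there: u:T. ✓
u: successors {s}; □◇(p ∧ q) there: s:T. ✓
w: successors {u, x}; □◇(p ∧ q) there: u:T, x:T. ✓
x: successors {s}; □◇(p ∧ q) there: s:T. ✓
y: successors {x}; □◇(p ∧ q) there: x:T. ✓
— 5 worlds.
For ◇◇◇(q ∧ ¬p):
s: successors {u}; ◇◇(q ∧ ¬p) there: u:F. ✗
u: successors {s}; ◇◇(q ∧ ¬p) there: s:F. ✗
w: successors {u, x}; ◇◇(q ∧ ¬p) there: u:F, x:F. ✗
x: successors {s}; ◇◇(q ∧ ¬p) there: s:F. ✗
y: successors {x}; ◇◇(q ∧ ¬p) there: x:F. ✗
— 0 worlds.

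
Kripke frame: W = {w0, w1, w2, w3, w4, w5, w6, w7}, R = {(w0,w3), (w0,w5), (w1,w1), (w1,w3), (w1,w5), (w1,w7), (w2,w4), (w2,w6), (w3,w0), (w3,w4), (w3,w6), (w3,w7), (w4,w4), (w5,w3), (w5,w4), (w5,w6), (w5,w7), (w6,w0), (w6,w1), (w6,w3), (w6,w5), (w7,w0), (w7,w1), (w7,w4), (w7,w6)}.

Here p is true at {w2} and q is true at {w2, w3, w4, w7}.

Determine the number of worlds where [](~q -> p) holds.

1

w0: successors {w3, w5}; ~q -> p there: w3:T, w5:F. ✗
w1: successors {w1, w3, w5, w7}; ~q -> p there: w1:F, w3:T, w5:F, w7:T. ✗
w2: successors {w4, w6}; ~q -> p there: w4:T, w6:F. ✗
w3: successors {w0, w4, w6, w7}; ~q -> p there: w0:F, w4:T, w6:F, w7:T. ✗
w4: successors {w4}; ~q -> p there: w4:T. ✓
w5: successors {w3, w4, w6, w7}; ~q -> p there: w3:T, w4:T, w6:F, w7:T. ✗
w6: successors {w0, w1, w3, w5}; ~q -> p there: w0:F, w1:F, w3:T, w5:F. ✗
w7: successors {w0, w1, w4, w6}; ~q -> p there: w0:F, w1:F, w4:T, w6:F. ✗
Satisfying worlds: {w4}.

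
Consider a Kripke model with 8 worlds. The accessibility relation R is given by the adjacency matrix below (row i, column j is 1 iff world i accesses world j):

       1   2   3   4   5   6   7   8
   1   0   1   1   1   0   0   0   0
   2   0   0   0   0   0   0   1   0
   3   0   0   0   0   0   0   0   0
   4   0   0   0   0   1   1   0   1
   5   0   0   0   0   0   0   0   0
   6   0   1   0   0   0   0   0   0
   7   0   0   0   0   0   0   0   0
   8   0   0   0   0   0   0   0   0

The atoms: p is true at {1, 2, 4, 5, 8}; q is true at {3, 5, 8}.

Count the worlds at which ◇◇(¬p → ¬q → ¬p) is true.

1: successors {2, 3, 4}; ◇(¬p → ¬q → ¬p) there: 2:T, 3:F, 4:T. ✓
2: successors {7}; ◇(¬p → ¬q → ¬p) there: 7:F. ✗
3: no successors, so ◇◇(¬p → ¬q → ¬p) fails. ✗
4: successors {5, 6, 8}; ◇(¬p → ¬q → ¬p) there: 5:F, 6:T, 8:F. ✓
5: no successors, so ◇◇(¬p → ¬q → ¬p) fails. ✗
6: successors {2}; ◇(¬p → ¬q → ¬p) there: 2:T. ✓
7: no successors, so ◇◇(¬p → ¬q → ¬p) fails. ✗
8: no successors, so ◇◇(¬p → ¬q → ¬p) fails. ✗
Satisfying worlds: {1, 4, 6}.

3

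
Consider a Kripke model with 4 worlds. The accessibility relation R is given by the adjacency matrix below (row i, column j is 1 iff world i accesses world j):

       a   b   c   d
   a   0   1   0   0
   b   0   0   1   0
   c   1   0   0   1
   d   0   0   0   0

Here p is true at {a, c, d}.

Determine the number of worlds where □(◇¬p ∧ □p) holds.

a: successors {b}; ◇¬p ∧ □p there: b:F. ✗
b: successors {c}; ◇¬p ∧ □p there: c:F. ✗
c: successors {a, d}; ◇¬p ∧ □p there: a:F, d:F. ✗
d: no successors, so □(◇¬p ∧ □p) holds vacuously. ✓
Satisfying worlds: {d}.

1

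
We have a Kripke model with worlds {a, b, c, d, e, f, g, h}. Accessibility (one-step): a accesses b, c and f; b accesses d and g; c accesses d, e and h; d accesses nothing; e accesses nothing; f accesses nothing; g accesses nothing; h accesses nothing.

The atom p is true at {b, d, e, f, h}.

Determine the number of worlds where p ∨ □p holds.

a: p is F, □p is F. ✗
b: p is T, □p is F. ✓
c: p is F, □p is T. ✓
d: p is T, □p is T. ✓
e: p is T, □p is T. ✓
f: p is T, □p is T. ✓
g: p is F, □p is T. ✓
h: p is T, □p is T. ✓
Satisfying worlds: {b, c, d, e, f, g, h}.

7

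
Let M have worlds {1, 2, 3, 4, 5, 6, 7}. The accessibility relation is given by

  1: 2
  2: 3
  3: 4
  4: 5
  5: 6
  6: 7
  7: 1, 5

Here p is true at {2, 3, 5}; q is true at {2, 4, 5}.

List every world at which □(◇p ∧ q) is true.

{1, 3}

1: successors {2}; ◇p ∧ q there: 2:T. ✓
2: successors {3}; ◇p ∧ q there: 3:F. ✗
3: successors {4}; ◇p ∧ q there: 4:T. ✓
4: successors {5}; ◇p ∧ q there: 5:F. ✗
5: successors {6}; ◇p ∧ q there: 6:F. ✗
6: successors {7}; ◇p ∧ q there: 7:F. ✗
7: successors {1, 5}; ◇p ∧ q there: 1:F, 5:F. ✗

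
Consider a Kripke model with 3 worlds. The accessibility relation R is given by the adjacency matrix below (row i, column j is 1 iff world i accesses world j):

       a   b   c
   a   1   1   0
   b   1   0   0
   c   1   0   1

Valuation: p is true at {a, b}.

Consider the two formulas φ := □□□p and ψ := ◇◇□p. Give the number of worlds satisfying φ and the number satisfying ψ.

2 and 3

For □□□p:
a: successors {a, b}; □□p there: a:T, b:T. ✓
b: successors {a}; □□p there: a:T. ✓
c: successors {a, c}; □□p there: a:T, c:F. ✗
— 2 worlds.
For ◇◇□p:
a: successors {a, b}; ◇□p there: a:T, b:T. ✓
b: successors {a}; ◇□p there: a:T. ✓
c: successors {a, c}; ◇□p there: a:T, c:T. ✓
— 3 worlds.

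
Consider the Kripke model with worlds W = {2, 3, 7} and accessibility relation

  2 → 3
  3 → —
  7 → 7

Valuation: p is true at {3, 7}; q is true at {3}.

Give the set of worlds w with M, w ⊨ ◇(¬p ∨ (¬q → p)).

2: successors {3}; ¬p ∨ (¬q → p) there: 3:T. ✓
3: no successors, so ◇(¬p ∨ (¬q → p)) fails. ✗
7: successors {7}; ¬p ∨ (¬q → p) there: 7:T. ✓

{2, 7}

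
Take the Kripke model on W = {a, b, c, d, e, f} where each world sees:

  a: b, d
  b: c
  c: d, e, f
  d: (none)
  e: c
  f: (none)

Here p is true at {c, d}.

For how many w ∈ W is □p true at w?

a: successors {b, d}; p there: b:F, d:T. ✗
b: successors {c}; p there: c:T. ✓
c: successors {d, e, f}; p there: d:T, e:F, f:F. ✗
d: no successors, so □p holds vacuously. ✓
e: successors {c}; p there: c:T. ✓
f: no successors, so □p holds vacuously. ✓
Satisfying worlds: {b, d, e, f}.

4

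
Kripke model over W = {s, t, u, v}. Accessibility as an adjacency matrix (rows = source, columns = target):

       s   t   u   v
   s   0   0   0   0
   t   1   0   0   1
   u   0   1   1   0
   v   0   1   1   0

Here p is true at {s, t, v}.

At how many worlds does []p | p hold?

s: []p is T, p is T. ✓
t: []p is T, p is T. ✓
u: []p is F, p is F. ✗
v: []p is F, p is T. ✓
Satisfying worlds: {s, t, v}.

3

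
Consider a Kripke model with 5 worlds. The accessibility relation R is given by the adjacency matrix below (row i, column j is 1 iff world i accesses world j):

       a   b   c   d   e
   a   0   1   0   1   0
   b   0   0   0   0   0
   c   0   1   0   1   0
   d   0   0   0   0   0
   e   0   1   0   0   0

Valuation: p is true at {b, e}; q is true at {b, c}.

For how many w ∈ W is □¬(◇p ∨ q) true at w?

2

a: successors {b, d}; ¬(◇p ∨ q) there: b:F, d:T. ✗
b: no successors, so □¬(◇p ∨ q) holds vacuously. ✓
c: successors {b, d}; ¬(◇p ∨ q) there: b:F, d:T. ✗
d: no successors, so □¬(◇p ∨ q) holds vacuously. ✓
e: successors {b}; ¬(◇p ∨ q) there: b:F. ✗
Satisfying worlds: {b, d}.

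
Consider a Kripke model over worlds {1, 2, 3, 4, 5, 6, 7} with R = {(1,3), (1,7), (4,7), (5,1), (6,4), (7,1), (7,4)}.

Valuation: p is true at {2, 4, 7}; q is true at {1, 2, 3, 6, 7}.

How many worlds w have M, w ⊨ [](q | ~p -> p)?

4

1: successors {3, 7}; q | ~p -> p there: 3:F, 7:T. ✗
2: no successors, so [](q | ~p -> p) holds vacuously. ✓
3: no successors, so [](q | ~p -> p) holds vacuously. ✓
4: successors {7}; q | ~p -> p there: 7:T. ✓
5: successors {1}; q | ~p -> p there: 1:F. ✗
6: successors {4}; q | ~p -> p there: 4:T. ✓
7: successors {1, 4}; q | ~p -> p there: 1:F, 4:T. ✗
Satisfying worlds: {2, 3, 4, 6}.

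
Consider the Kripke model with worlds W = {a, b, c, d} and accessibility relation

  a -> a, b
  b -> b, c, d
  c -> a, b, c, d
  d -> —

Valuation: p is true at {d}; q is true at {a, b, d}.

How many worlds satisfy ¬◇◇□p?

1

a: ◇◇□p is T. ✗
b: ◇◇□p is T. ✗
c: ◇◇□p is T. ✗
d: ◇◇□p is F. ✓
Satisfying worlds: {d}.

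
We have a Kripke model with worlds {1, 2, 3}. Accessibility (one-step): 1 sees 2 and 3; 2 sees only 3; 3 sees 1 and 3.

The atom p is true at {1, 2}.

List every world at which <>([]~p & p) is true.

1: successors {2, 3}; []~p & p there: 2:T, 3:F. ✓
2: successors {3}; []~p & p there: 3:F. ✗
3: successors {1, 3}; []~p & p there: 1:F, 3:F. ✗

{1}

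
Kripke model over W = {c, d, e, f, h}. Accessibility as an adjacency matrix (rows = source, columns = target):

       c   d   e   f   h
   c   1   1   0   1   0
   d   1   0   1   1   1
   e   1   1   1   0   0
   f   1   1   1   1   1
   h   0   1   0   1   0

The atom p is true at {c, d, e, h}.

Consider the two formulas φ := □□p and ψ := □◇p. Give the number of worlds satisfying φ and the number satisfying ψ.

0 and 5

For □□p:
c: successors {c, d, f}; □p there: c:F, d:F, f:F. ✗
d: successors {c, e, f, h}; □p there: c:F, e:T, f:F, h:F. ✗
e: successors {c, d, e}; □p there: c:F, d:F, e:T. ✗
f: successors {c, d, e, f, h}; □p there: c:F, d:F, e:T, f:F, h:F. ✗
h: successors {d, f}; □p there: d:F, f:F. ✗
— 0 worlds.
For □◇p:
c: successors {c, d, f}; ◇p there: c:T, d:T, f:T. ✓
d: successors {c, e, f, h}; ◇p there: c:T, e:T, f:T, h:T. ✓
e: successors {c, d, e}; ◇p there: c:T, d:T, e:T. ✓
f: successors {c, d, e, f, h}; ◇p there: c:T, d:T, e:T, f:T, h:T. ✓
h: successors {d, f}; ◇p there: d:T, f:T. ✓
— 5 worlds.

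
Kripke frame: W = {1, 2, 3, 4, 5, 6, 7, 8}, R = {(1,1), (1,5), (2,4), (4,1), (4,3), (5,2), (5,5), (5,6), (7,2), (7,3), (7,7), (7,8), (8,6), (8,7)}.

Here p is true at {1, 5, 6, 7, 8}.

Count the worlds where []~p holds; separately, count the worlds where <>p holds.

For []~p:
1: successors {1, 5}; ~p there: 1:F, 5:F. ✗
2: successors {4}; ~p there: 4:T. ✓
3: no successors, so []~p holds vacuously. ✓
4: successors {1, 3}; ~p there: 1:F, 3:T. ✗
5: successors {2, 5, 6}; ~p there: 2:T, 5:F, 6:F. ✗
6: no successors, so []~p holds vacuously. ✓
7: successors {2, 3, 7, 8}; ~p there: 2:T, 3:T, 7:F, 8:F. ✗
8: successors {6, 7}; ~p there: 6:F, 7:F. ✗
— 3 worlds.
For <>p:
1: successors {1, 5}; p there: 1:T, 5:T. ✓
2: successors {4}; p there: 4:F. ✗
3: no successors, so <>p fails. ✗
4: successors {1, 3}; p there: 1:T, 3:F. ✓
5: successors {2, 5, 6}; p there: 2:F, 5:T, 6:T. ✓
6: no successors, so <>p fails. ✗
7: successors {2, 3, 7, 8}; p there: 2:F, 3:F, 7:T, 8:T. ✓
8: successors {6, 7}; p there: 6:T, 7:T. ✓
— 5 worlds.

3 and 5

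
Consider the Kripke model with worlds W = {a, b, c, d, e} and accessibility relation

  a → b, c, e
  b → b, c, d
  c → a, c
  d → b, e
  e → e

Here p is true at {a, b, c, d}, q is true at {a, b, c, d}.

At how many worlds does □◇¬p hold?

a: successors {b, c, e}; ◇¬p there: b:F, c:F, e:T. ✗
b: successors {b, c, d}; ◇¬p there: b:F, c:F, d:T. ✗
c: successors {a, c}; ◇¬p there: a:T, c:F. ✗
d: successors {b, e}; ◇¬p there: b:F, e:T. ✗
e: successors {e}; ◇¬p there: e:T. ✓
Satisfying worlds: {e}.

1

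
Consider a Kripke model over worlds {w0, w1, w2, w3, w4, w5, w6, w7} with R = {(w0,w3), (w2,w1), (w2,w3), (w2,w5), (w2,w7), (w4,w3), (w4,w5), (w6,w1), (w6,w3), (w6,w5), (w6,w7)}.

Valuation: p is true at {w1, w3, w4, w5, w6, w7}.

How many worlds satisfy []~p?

w0: successors {w3}; ~p there: w3:F. ✗
w1: no successors, so []~p holds vacuously. ✓
w2: successors {w1, w3, w5, w7}; ~p there: w1:F, w3:F, w5:F, w7:F. ✗
w3: no successors, so []~p holds vacuously. ✓
w4: successors {w3, w5}; ~p there: w3:F, w5:F. ✗
w5: no successors, so []~p holds vacuously. ✓
w6: successors {w1, w3, w5, w7}; ~p there: w1:F, w3:F, w5:F, w7:F. ✗
w7: no successors, so []~p holds vacuously. ✓
Satisfying worlds: {w1, w3, w5, w7}.

4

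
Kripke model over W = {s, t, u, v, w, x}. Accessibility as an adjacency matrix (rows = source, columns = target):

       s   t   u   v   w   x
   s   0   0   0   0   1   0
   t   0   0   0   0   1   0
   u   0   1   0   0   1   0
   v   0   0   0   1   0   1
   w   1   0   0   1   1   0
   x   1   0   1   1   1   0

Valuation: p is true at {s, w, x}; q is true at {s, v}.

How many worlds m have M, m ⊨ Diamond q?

s: successors {w}; q there: w:F. ✗
t: successors {w}; q there: w:F. ✗
u: successors {t, w}; q there: t:F, w:F. ✗
v: successors {v, x}; q there: v:T, x:F. ✓
w: successors {s, v, w}; q there: s:T, v:T, w:F. ✓
x: successors {s, u, v, w}; q there: s:T, u:F, v:T, w:F. ✓
Satisfying worlds: {v, w, x}.

3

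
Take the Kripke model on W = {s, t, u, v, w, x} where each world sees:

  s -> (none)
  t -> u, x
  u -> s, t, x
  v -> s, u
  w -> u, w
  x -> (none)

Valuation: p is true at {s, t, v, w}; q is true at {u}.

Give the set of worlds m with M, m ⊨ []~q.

{s, u, x}

s: no successors, so []~q holds vacuously. ✓
t: successors {u, x}; ~q there: u:F, x:T. ✗
u: successors {s, t, x}; ~q there: s:T, t:T, x:T. ✓
v: successors {s, u}; ~q there: s:T, u:F. ✗
w: successors {u, w}; ~q there: u:F, w:T. ✗
x: no successors, so []~q holds vacuously. ✓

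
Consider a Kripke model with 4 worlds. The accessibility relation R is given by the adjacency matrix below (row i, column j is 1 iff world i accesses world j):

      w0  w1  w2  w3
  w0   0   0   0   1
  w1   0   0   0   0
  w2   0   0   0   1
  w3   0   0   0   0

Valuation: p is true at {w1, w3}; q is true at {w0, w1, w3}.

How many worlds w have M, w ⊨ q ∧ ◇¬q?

0

w0: q is T, ◇¬q is F. ✗
w1: q is T, ◇¬q is F. ✗
w2: q is F, ◇¬q is F. ✗
w3: q is T, ◇¬q is F. ✗
Satisfying worlds: ∅.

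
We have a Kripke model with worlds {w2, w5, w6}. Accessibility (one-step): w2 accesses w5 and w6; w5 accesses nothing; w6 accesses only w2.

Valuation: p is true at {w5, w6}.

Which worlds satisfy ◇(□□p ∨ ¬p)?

w2: successors {w5, w6}; □□p ∨ ¬p there: w5:T, w6:T. ✓
w5: no successors, so ◇(□□p ∨ ¬p) fails. ✗
w6: successors {w2}; □□p ∨ ¬p there: w2:T. ✓

{w2, w6}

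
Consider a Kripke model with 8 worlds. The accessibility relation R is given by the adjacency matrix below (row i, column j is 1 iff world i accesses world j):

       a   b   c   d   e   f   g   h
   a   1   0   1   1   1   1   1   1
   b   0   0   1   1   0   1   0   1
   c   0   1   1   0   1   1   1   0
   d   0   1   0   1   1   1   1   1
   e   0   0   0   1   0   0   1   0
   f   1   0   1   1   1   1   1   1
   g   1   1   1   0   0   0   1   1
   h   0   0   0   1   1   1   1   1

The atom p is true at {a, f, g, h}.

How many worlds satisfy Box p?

0

a: successors {a, c, d, e, f, g, h}; p there: a:T, c:F, d:F, e:F, f:T, g:T, h:T. ✗
b: successors {c, d, f, h}; p there: c:F, d:F, f:T, h:T. ✗
c: successors {b, c, e, f, g}; p there: b:F, c:F, e:F, f:T, g:T. ✗
d: successors {b, d, e, f, g, h}; p there: b:F, d:F, e:F, f:T, g:T, h:T. ✗
e: successors {d, g}; p there: d:F, g:T. ✗
f: successors {a, c, d, e, f, g, h}; p there: a:T, c:F, d:F, e:F, f:T, g:T, h:T. ✗
g: successors {a, b, c, g, h}; p there: a:T, b:F, c:F, g:T, h:T. ✗
h: successors {d, e, f, g, h}; p there: d:F, e:F, f:T, g:T, h:T. ✗
Satisfying worlds: ∅.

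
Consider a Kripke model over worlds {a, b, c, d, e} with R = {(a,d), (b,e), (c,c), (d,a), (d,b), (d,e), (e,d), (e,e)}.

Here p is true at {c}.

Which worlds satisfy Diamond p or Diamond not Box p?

{a, b, c, d, e}

a: Diamond p is F, Diamond not Box p is T. ✓
b: Diamond p is F, Diamond not Box p is T. ✓
c: Diamond p is T, Diamond not Box p is F. ✓
d: Diamond p is F, Diamond not Box p is T. ✓
e: Diamond p is F, Diamond not Box p is T. ✓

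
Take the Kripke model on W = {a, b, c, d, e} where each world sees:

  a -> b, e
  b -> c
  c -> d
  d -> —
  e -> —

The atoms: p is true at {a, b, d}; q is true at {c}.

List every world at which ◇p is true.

{a, c}

a: successors {b, e}; p there: b:T, e:F. ✓
b: successors {c}; p there: c:F. ✗
c: successors {d}; p there: d:T. ✓
d: no successors, so ◇p fails. ✗
e: no successors, so ◇p fails. ✗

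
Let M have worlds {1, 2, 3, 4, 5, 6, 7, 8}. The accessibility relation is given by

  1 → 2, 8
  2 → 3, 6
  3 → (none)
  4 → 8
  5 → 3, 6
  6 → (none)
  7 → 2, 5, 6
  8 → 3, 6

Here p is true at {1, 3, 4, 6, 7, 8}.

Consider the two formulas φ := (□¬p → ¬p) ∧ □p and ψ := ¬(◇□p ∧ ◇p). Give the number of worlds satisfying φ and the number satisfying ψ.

4 and 2

For (□¬p → ¬p) ∧ □p:
1: □¬p → ¬p is T, □p is F. ✗
2: □¬p → ¬p is T, □p is T. ✓
3: □¬p → ¬p is F, □p is T. ✗
4: □¬p → ¬p is T, □p is T. ✓
5: □¬p → ¬p is T, □p is T. ✓
6: □¬p → ¬p is F, □p is T. ✗
7: □¬p → ¬p is T, □p is F. ✗
8: □¬p → ¬p is T, □p is T. ✓
— 4 worlds.
For ¬(◇□p ∧ ◇p):
1: ◇□p ∧ ◇p is T. ✗
2: ◇□p ∧ ◇p is T. ✗
3: ◇□p ∧ ◇p is F. ✓
4: ◇□p ∧ ◇p is T. ✗
5: ◇□p ∧ ◇p is T. ✗
6: ◇□p ∧ ◇p is F. ✓
7: ◇□p ∧ ◇p is T. ✗
8: ◇□p ∧ ◇p is T. ✗
— 2 worlds.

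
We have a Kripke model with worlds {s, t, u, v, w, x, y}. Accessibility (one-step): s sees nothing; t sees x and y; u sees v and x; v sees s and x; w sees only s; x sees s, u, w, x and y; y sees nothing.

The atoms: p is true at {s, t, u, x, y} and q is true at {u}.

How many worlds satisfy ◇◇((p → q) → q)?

4

s: no successors, so ◇◇((p → q) → q) fails. ✗
t: successors {x, y}; ◇((p → q) → q) there: x:T, y:F. ✓
u: successors {v, x}; ◇((p → q) → q) there: v:T, x:T. ✓
v: successors {s, x}; ◇((p → q) → q) there: s:F, x:T. ✓
w: successors {s}; ◇((p → q) → q) there: s:F. ✗
x: successors {s, u, w, x, y}; ◇((p → q) → q) there: s:F, u:T, w:T, x:T, y:F. ✓
y: no successors, so ◇◇((p → q) → q) fails. ✗
Satisfying worlds: {t, u, v, x}.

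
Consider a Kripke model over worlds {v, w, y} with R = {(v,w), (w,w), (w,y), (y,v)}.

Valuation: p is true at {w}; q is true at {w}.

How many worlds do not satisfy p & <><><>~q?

2

v: p is F, <><><>~q is T. ✗
w: p is T, <><><>~q is T. ✓
y: p is F, <><><>~q is T. ✗
Satisfying worlds: {w}.
So p & <><><>~q fails at the other 2 worlds.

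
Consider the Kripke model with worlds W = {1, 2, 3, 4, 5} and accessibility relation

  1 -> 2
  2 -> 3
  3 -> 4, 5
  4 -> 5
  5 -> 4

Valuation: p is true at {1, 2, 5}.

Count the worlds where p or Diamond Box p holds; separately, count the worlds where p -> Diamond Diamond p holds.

For p or Diamond Box p:
1: p is T, Diamond Box p is F. ✓
2: p is T, Diamond Box p is F. ✓
3: p is F, Diamond Box p is T. ✓
4: p is F, Diamond Box p is F. ✗
5: p is T, Diamond Box p is T. ✓
— 4 worlds.
For p -> Diamond Diamond p:
1: p is T, Diamond Diamond p is F. ✗
2: p is T, Diamond Diamond p is T. ✓
3: p is F, Diamond Diamond p is T. ✓
4: p is F, Diamond Diamond p is F. ✓
5: p is T, Diamond Diamond p is T. ✓
— 4 worlds.

4 and 4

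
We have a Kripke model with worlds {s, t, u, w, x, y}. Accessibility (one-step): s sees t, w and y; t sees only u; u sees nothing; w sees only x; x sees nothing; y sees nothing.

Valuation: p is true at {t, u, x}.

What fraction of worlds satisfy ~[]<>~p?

1/2

s: []<>~p is F. ✓
t: []<>~p is F. ✓
u: []<>~p is T. ✗
w: []<>~p is F. ✓
x: []<>~p is T. ✗
y: []<>~p is T. ✗
That's 3 of 6 worlds, so 3/6 = 1/2.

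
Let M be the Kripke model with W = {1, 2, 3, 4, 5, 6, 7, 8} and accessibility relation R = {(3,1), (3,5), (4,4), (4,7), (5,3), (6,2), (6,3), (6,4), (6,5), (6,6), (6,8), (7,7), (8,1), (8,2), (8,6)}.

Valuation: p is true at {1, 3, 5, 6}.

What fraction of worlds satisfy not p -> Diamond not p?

1: not p is F, Diamond not p is F. ✓
2: not p is T, Diamond not p is F. ✗
3: not p is F, Diamond not p is F. ✓
4: not p is T, Diamond not p is T. ✓
5: not p is F, Diamond not p is F. ✓
6: not p is F, Diamond not p is T. ✓
7: not p is T, Diamond not p is T. ✓
8: not p is T, Diamond not p is T. ✓
That's 7 of 8 worlds, so 7/8.

7/8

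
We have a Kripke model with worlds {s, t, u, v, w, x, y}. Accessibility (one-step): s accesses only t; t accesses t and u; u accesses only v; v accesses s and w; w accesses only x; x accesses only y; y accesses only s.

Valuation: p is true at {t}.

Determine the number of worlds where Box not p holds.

5

s: successors {t}; not p there: t:F. ✗
t: successors {t, u}; not p there: t:F, u:T. ✗
u: successors {v}; not p there: v:T. ✓
v: successors {s, w}; not p there: s:T, w:T. ✓
w: successors {x}; not p there: x:T. ✓
x: successors {y}; not p there: y:T. ✓
y: successors {s}; not p there: s:T. ✓
Satisfying worlds: {u, v, w, x, y}.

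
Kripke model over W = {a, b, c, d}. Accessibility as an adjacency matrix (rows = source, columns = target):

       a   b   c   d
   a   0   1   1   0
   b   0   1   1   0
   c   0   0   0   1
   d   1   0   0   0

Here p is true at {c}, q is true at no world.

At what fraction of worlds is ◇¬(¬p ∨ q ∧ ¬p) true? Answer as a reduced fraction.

a: successors {b, c}; ¬(¬p ∨ q ∧ ¬p) there: b:F, c:T. ✓
b: successors {b, c}; ¬(¬p ∨ q ∧ ¬p) there: b:F, c:T. ✓
c: successors {d}; ¬(¬p ∨ q ∧ ¬p) there: d:F. ✗
d: successors {a}; ¬(¬p ∨ q ∧ ¬p) there: a:F. ✗
That's 2 of 4 worlds, so 2/4 = 1/2.

1/2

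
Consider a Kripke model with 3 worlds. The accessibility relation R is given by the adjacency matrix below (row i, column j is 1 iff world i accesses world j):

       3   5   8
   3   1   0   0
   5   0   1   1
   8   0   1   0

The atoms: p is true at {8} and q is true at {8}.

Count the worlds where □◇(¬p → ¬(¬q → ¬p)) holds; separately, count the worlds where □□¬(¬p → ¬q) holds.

For □◇(¬p → ¬(¬q → ¬p)):
3: successors {3}; ◇(¬p → ¬(¬q → ¬p)) there: 3:F. ✗
5: successors {5, 8}; ◇(¬p → ¬(¬q → ¬p)) there: 5:T, 8:F. ✗
8: successors {5}; ◇(¬p → ¬(¬q → ¬p)) there: 5:T. ✓
— 1 world.
For □□¬(¬p → ¬q):
3: successors {3}; □¬(¬p → ¬q) there: 3:F. ✗
5: successors {5, 8}; □¬(¬p → ¬q) there: 5:F, 8:F. ✗
8: successors {5}; □¬(¬p → ¬q) there: 5:F. ✗
— 0 worlds.

1 and 0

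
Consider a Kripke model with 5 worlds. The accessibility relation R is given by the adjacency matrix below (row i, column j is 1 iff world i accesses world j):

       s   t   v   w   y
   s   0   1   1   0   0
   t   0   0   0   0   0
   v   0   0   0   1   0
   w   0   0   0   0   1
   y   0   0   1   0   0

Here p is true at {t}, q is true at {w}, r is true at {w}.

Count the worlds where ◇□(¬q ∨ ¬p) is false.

1

s: successors {t, v}; □(¬q ∨ ¬p) there: t:T, v:T. ✓
t: no successors, so ◇□(¬q ∨ ¬p) fails. ✗
v: successors {w}; □(¬q ∨ ¬p) there: w:T. ✓
w: successors {y}; □(¬q ∨ ¬p) there: y:T. ✓
y: successors {v}; □(¬q ∨ ¬p) there: v:T. ✓
Satisfying worlds: {s, v, w, y}.
So ◇□(¬q ∨ ¬p) fails at the other 1 world.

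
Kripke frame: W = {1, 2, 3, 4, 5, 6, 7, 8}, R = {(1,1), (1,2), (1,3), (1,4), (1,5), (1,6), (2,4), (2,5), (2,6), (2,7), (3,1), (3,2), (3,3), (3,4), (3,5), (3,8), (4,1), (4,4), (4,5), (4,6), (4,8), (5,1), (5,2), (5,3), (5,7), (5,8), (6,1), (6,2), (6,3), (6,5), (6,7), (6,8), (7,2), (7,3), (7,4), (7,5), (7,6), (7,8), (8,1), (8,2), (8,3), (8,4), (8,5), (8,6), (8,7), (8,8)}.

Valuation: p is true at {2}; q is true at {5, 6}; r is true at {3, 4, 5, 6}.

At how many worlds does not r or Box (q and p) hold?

1: not r is T, Box (q and p) is F. ✓
2: not r is T, Box (q and p) is F. ✓
3: not r is F, Box (q and p) is F. ✗
4: not r is F, Box (q and p) is F. ✗
5: not r is F, Box (q and p) is F. ✗
6: not r is F, Box (q and p) is F. ✗
7: not r is T, Box (q and p) is F. ✓
8: not r is T, Box (q and p) is F. ✓
Satisfying worlds: {1, 2, 7, 8}.

4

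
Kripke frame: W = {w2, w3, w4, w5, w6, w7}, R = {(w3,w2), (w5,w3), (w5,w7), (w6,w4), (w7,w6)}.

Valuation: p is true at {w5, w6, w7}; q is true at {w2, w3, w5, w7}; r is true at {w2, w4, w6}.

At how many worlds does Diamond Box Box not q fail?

2

w2: no successors, so Diamond Box Box not q fails. ✗
w3: successors {w2}; Box Box not q there: w2:T. ✓
w4: no successors, so Diamond Box Box not q fails. ✗
w5: successors {w3, w7}; Box Box not q there: w3:T, w7:T. ✓
w6: successors {w4}; Box Box not q there: w4:T. ✓
w7: successors {w6}; Box Box not q there: w6:T. ✓
Satisfying worlds: {w3, w5, w6, w7}.
So Diamond Box Box not q fails at the other 2 worlds.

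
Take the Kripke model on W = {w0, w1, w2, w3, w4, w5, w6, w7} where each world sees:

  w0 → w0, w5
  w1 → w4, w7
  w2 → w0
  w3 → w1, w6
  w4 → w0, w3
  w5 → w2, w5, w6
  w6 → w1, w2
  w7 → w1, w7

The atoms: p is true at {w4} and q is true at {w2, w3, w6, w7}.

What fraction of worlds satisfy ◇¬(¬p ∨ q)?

1/8

w0: successors {w0, w5}; ¬(¬p ∨ q) there: w0:F, w5:F. ✗
w1: successors {w4, w7}; ¬(¬p ∨ q) there: w4:T, w7:F. ✓
w2: successors {w0}; ¬(¬p ∨ q) there: w0:F. ✗
w3: successors {w1, w6}; ¬(¬p ∨ q) there: w1:F, w6:F. ✗
w4: successors {w0, w3}; ¬(¬p ∨ q) there: w0:F, w3:F. ✗
w5: successors {w2, w5, w6}; ¬(¬p ∨ q) there: w2:F, w5:F, w6:F. ✗
w6: successors {w1, w2}; ¬(¬p ∨ q) there: w1:F, w2:F. ✗
w7: successors {w1, w7}; ¬(¬p ∨ q) there: w1:F, w7:F. ✗
That's 1 of 8 worlds, so 1/8.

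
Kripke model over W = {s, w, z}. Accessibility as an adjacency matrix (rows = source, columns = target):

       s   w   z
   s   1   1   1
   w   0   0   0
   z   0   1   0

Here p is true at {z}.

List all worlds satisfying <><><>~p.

{s}

s: successors {s, w, z}; <><>~p there: s:T, w:F, z:F. ✓
w: no successors, so <><><>~p fails. ✗
z: successors {w}; <><>~p there: w:F. ✗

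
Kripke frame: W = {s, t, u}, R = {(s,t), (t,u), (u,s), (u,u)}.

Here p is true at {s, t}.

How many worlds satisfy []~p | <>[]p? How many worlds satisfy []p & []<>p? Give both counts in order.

2 and 0

For []~p | <>[]p:
s: []~p is F, <>[]p is F. ✗
t: []~p is T, <>[]p is F. ✓
u: []~p is F, <>[]p is T. ✓
— 2 worlds.
For []p & []<>p:
s: []p is T, []<>p is F. ✗
t: []p is F, []<>p is T. ✗
u: []p is F, []<>p is T. ✗
— 0 worlds.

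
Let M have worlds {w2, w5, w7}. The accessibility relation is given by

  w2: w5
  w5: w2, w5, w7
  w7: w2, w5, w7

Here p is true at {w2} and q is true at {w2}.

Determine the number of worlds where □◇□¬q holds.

1

w2: successors {w5}; ◇□¬q there: w5:T. ✓
w5: successors {w2, w5, w7}; ◇□¬q there: w2:F, w5:T, w7:T. ✗
w7: successors {w2, w5, w7}; ◇□¬q there: w2:F, w5:T, w7:T. ✗
Satisfying worlds: {w2}.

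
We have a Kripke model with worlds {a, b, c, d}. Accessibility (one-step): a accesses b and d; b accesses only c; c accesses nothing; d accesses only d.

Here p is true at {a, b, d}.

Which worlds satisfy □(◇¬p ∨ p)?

{a, c, d}

a: successors {b, d}; ◇¬p ∨ p there: b:T, d:T. ✓
b: successors {c}; ◇¬p ∨ p there: c:F. ✗
c: no successors, so □(◇¬p ∨ p) holds vacuously. ✓
d: successors {d}; ◇¬p ∨ p there: d:T. ✓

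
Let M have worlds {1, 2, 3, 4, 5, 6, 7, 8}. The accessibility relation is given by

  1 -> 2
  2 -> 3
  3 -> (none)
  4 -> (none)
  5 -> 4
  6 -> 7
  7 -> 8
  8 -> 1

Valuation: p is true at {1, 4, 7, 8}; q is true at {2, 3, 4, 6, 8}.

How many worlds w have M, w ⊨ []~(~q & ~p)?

1: successors {2}; ~(~q & ~p) there: 2:T. ✓
2: successors {3}; ~(~q & ~p) there: 3:T. ✓
3: no successors, so []~(~q & ~p) holds vacuously. ✓
4: no successors, so []~(~q & ~p) holds vacuously. ✓
5: successors {4}; ~(~q & ~p) there: 4:T. ✓
6: successors {7}; ~(~q & ~p) there: 7:T. ✓
7: successors {8}; ~(~q & ~p) there: 8:T. ✓
8: successors {1}; ~(~q & ~p) there: 1:T. ✓
Satisfying worlds: {1, 2, 3, 4, 5, 6, 7, 8}.

8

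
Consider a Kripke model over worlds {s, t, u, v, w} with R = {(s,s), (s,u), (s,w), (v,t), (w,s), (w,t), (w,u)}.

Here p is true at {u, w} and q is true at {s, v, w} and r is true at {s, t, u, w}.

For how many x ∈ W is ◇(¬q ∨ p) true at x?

s: successors {s, u, w}; ¬q ∨ p there: s:F, u:T, w:T. ✓
t: no successors, so ◇(¬q ∨ p) fails. ✗
u: no successors, so ◇(¬q ∨ p) fails. ✗
v: successors {t}; ¬q ∨ p there: t:T. ✓
w: successors {s, t, u}; ¬q ∨ p there: s:F, t:T, u:T. ✓
Satisfying worlds: {s, v, w}.

3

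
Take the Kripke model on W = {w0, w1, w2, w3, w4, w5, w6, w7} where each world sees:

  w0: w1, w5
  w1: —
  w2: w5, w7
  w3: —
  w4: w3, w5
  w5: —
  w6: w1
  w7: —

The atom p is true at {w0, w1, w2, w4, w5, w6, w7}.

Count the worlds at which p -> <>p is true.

5

w0: p is T, <>p is T. ✓
w1: p is T, <>p is F. ✗
w2: p is T, <>p is T. ✓
w3: p is F, <>p is F. ✓
w4: p is T, <>p is T. ✓
w5: p is T, <>p is F. ✗
w6: p is T, <>p is T. ✓
w7: p is T, <>p is F. ✗
Satisfying worlds: {w0, w2, w3, w4, w6}.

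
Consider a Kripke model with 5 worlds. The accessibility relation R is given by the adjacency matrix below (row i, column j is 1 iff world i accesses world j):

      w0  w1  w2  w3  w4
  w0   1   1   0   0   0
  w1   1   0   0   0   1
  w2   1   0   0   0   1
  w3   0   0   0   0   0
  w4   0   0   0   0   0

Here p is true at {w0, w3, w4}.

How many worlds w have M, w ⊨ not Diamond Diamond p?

w0: Diamond Diamond p is T. ✗
w1: Diamond Diamond p is T. ✗
w2: Diamond Diamond p is T. ✗
w3: Diamond Diamond p is F. ✓
w4: Diamond Diamond p is F. ✓
Satisfying worlds: {w3, w4}.

2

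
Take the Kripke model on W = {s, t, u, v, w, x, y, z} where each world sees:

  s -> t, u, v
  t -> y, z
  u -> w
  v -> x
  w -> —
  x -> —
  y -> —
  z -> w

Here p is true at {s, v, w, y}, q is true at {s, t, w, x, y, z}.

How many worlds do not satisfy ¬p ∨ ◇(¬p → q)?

s: ¬p is F, ◇(¬p → q) is T. ✓
t: ¬p is T, ◇(¬p → q) is T. ✓
u: ¬p is T, ◇(¬p → q) is T. ✓
v: ¬p is F, ◇(¬p → q) is T. ✓
w: ¬p is F, ◇(¬p → q) is F. ✗
x: ¬p is T, ◇(¬p → q) is F. ✓
y: ¬p is F, ◇(¬p → q) is F. ✗
z: ¬p is T, ◇(¬p → q) is T. ✓
Satisfying worlds: {s, t, u, v, x, z}.
So ¬p ∨ ◇(¬p → q) fails at the other 2 worlds.

2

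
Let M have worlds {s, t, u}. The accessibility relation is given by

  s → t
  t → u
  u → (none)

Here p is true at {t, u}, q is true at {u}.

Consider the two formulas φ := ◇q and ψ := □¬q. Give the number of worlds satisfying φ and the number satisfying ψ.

For ◇q:
s: successors {t}; q there: t:F. ✗
t: successors {u}; q there: u:T. ✓
u: no successors, so ◇q fails. ✗
— 1 world.
For □¬q:
s: successors {t}; ¬q there: t:T. ✓
t: successors {u}; ¬q there: u:F. ✗
u: no successors, so □¬q holds vacuously. ✓
— 2 worlds.

1 and 2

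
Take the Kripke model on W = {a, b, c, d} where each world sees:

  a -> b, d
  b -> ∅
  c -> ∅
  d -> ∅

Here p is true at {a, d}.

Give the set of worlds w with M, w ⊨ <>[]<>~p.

{a}

a: successors {b, d}; []<>~p there: b:T, d:T. ✓
b: no successors, so <>[]<>~p fails. ✗
c: no successors, so <>[]<>~p fails. ✗
d: no successors, so <>[]<>~p fails. ✗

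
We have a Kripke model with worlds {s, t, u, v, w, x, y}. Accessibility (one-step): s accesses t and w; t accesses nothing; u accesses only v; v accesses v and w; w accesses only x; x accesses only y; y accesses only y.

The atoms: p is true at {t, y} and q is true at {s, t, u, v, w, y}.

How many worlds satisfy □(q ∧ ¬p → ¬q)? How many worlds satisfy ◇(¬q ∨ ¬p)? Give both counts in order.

For □(q ∧ ¬p → ¬q):
s: successors {t, w}; q ∧ ¬p → ¬q there: t:T, w:F. ✗
t: no successors, so □(q ∧ ¬p → ¬q) holds vacuously. ✓
u: successors {v}; q ∧ ¬p → ¬q there: v:F. ✗
v: successors {v, w}; q ∧ ¬p → ¬q there: v:F, w:F. ✗
w: successors {x}; q ∧ ¬p → ¬q there: x:T. ✓
x: successors {y}; q ∧ ¬p → ¬q there: y:T. ✓
y: successors {y}; q ∧ ¬p → ¬q there: y:T. ✓
— 4 worlds.
For ◇(¬q ∨ ¬p):
s: successors {t, w}; ¬q ∨ ¬p there: t:F, w:T. ✓
t: no successors, so ◇(¬q ∨ ¬p) fails. ✗
u: successors {v}; ¬q ∨ ¬p there: v:T. ✓
v: successors {v, w}; ¬q ∨ ¬p there: v:T, w:T. ✓
w: successors {x}; ¬q ∨ ¬p there: x:T. ✓
x: successors {y}; ¬q ∨ ¬p there: y:F. ✗
y: successors {y}; ¬q ∨ ¬p there: y:F. ✗
— 4 worlds.

4 and 4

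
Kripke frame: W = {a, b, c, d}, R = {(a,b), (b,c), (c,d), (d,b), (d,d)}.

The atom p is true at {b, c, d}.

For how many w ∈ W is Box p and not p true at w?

a: Box p is T, not p is T. ✓
b: Box p is T, not p is F. ✗
c: Box p is T, not p is F. ✗
d: Box p is T, not p is F. ✗
Satisfying worlds: {a}.

1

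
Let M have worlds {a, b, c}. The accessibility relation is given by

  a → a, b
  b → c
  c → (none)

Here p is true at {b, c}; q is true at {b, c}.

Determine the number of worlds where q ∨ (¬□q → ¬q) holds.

3

a: q is F, ¬□q → ¬q is T. ✓
b: q is T, ¬□q → ¬q is T. ✓
c: q is T, ¬□q → ¬q is T. ✓
Satisfying worlds: {a, b, c}.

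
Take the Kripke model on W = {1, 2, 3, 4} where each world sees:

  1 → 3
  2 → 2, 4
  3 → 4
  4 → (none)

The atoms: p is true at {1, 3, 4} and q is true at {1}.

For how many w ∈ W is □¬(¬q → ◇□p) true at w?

1: successors {3}; ¬(¬q → ◇□p) there: 3:F. ✗
2: successors {2, 4}; ¬(¬q → ◇□p) there: 2:F, 4:T. ✗
3: successors {4}; ¬(¬q → ◇□p) there: 4:T. ✓
4: no successors, so □¬(¬q → ◇□p) holds vacuously. ✓
Satisfying worlds: {3, 4}.

2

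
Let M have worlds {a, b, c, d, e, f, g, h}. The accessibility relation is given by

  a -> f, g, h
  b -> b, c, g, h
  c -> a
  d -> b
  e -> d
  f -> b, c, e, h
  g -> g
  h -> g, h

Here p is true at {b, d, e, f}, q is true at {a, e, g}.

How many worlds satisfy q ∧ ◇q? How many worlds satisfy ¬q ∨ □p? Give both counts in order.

2 and 6

For q ∧ ◇q:
a: q is T, ◇q is T. ✓
b: q is F, ◇q is T. ✗
c: q is F, ◇q is T. ✗
d: q is F, ◇q is F. ✗
e: q is T, ◇q is F. ✗
f: q is F, ◇q is T. ✗
g: q is T, ◇q is T. ✓
h: q is F, ◇q is T. ✗
— 2 worlds.
For ¬q ∨ □p:
a: ¬q is F, □p is F. ✗
b: ¬q is T, □p is F. ✓
c: ¬q is T, □p is F. ✓
d: ¬q is T, □p is T. ✓
e: ¬q is F, □p is T. ✓
f: ¬q is T, □p is F. ✓
g: ¬q is F, □p is F. ✗
h: ¬q is T, □p is F. ✓
— 6 worlds.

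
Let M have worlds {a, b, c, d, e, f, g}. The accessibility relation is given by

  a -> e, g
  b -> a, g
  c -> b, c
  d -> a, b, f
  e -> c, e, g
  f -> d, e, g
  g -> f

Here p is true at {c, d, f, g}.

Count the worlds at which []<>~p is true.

3

a: successors {e, g}; <>~p there: e:T, g:F. ✗
b: successors {a, g}; <>~p there: a:T, g:F. ✗
c: successors {b, c}; <>~p there: b:T, c:T. ✓
d: successors {a, b, f}; <>~p there: a:T, b:T, f:T. ✓
e: successors {c, e, g}; <>~p there: c:T, e:T, g:F. ✗
f: successors {d, e, g}; <>~p there: d:T, e:T, g:F. ✗
g: successors {f}; <>~p there: f:T. ✓
Satisfying worlds: {c, d, g}.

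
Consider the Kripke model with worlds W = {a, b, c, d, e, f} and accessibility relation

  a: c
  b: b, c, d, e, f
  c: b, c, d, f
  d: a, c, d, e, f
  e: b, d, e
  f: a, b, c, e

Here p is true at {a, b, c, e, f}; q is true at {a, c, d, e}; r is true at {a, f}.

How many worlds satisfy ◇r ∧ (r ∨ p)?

3

a: ◇r is F, r ∨ p is T. ✗
b: ◇r is T, r ∨ p is T. ✓
c: ◇r is T, r ∨ p is T. ✓
d: ◇r is T, r ∨ p is F. ✗
e: ◇r is F, r ∨ p is T. ✗
f: ◇r is T, r ∨ p is T. ✓
Satisfying worlds: {b, c, f}.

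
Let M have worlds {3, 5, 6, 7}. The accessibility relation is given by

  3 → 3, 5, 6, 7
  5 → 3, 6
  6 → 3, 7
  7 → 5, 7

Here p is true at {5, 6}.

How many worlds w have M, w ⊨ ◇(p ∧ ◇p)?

3: successors {3, 5, 6, 7}; p ∧ ◇p there: 3:F, 5:T, 6:F, 7:F. ✓
5: successors {3, 6}; p ∧ ◇p there: 3:F, 6:F. ✗
6: successors {3, 7}; p ∧ ◇p there: 3:F, 7:F. ✗
7: successors {5, 7}; p ∧ ◇p there: 5:T, 7:F. ✓
Satisfying worlds: {3, 7}.

2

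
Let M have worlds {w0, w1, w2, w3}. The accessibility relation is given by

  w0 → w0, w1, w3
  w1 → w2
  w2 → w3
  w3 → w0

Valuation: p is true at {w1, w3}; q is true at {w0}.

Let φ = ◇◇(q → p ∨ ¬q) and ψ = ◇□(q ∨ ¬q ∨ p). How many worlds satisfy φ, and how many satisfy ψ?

3 and 4

For ◇◇(q → p ∨ ¬q):
w0: successors {w0, w1, w3}; ◇(q → p ∨ ¬q) there: w0:T, w1:T, w3:F. ✓
w1: successors {w2}; ◇(q → p ∨ ¬q) there: w2:T. ✓
w2: successors {w3}; ◇(q → p ∨ ¬q) there: w3:F. ✗
w3: successors {w0}; ◇(q → p ∨ ¬q) there: w0:T. ✓
— 3 worlds.
For ◇□(q ∨ ¬q ∨ p):
w0: successors {w0, w1, w3}; □(q ∨ ¬q ∨ p) there: w0:T, w1:T, w3:T. ✓
w1: successors {w2}; □(q ∨ ¬q ∨ p) there: w2:T. ✓
w2: successors {w3}; □(q ∨ ¬q ∨ p) there: w3:T. ✓
w3: successors {w0}; □(q ∨ ¬q ∨ p) there: w0:T. ✓
— 4 worlds.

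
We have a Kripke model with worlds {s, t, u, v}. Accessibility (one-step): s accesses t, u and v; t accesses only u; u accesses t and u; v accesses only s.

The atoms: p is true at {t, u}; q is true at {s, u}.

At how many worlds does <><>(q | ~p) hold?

s: successors {t, u, v}; <>(q | ~p) there: t:T, u:T, v:T. ✓
t: successors {u}; <>(q | ~p) there: u:T. ✓
u: successors {t, u}; <>(q | ~p) there: t:T, u:T. ✓
v: successors {s}; <>(q | ~p) there: s:T. ✓
Satisfying worlds: {s, t, u, v}.

4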